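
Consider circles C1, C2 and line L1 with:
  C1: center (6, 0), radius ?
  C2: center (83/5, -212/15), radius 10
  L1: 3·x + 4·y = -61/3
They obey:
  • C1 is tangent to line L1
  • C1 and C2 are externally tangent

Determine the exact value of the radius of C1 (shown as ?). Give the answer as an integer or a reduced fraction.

1. [C1‖L1]  r_C1² − 529/9 = 0  ⇒  r_C1 = 23/3 (r>0 drops 1)
2. [ext C1·C2]  r_C1² + 20r_C1 − 1909/9 = 0  ⇒  r_C1 = 23/3 (r>0 drops 1)

23/3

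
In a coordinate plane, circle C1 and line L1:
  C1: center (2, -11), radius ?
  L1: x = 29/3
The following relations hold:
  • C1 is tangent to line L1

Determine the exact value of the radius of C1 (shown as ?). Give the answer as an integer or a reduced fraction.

23/3

1. [C1‖L1]  r_C1² − 529/9 = 0  ⇒  r_C1 = 23/3 (r>0 drops 1)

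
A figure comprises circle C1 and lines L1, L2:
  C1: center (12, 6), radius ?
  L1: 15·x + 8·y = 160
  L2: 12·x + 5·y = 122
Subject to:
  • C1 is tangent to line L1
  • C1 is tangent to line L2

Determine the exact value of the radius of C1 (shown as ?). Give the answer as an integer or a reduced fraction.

1. [C1‖L1]  r_C1² − 16 = 0  ⇒  r_C1 = 4 (r>0 drops 1)
2. [C1‖L2]  r_C1² − 16 = 0  ⇒  r_C1 = 4 (r>0 drops 1)

4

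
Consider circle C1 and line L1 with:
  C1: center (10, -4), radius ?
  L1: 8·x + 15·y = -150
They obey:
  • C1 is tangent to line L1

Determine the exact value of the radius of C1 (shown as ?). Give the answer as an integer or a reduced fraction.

1. [C1‖L1]  r_C1² − 100 = 0  ⇒  r_C1 = 10 (r>0 drops 1)

10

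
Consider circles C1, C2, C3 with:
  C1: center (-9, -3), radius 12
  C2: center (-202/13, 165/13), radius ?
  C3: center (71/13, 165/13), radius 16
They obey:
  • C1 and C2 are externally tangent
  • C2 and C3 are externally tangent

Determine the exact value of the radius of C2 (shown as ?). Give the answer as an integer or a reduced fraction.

1. [ext C1·C2]  r_C2² + 24r_C2 − 145 = 0  ⇒  r_C2 = 5 (r>0 drops 1)
2. [ext C2·C3]  r_C2² + 32r_C2 − 185 = 0  ⇒  r_C2 = 5 (r>0 drops 1)

5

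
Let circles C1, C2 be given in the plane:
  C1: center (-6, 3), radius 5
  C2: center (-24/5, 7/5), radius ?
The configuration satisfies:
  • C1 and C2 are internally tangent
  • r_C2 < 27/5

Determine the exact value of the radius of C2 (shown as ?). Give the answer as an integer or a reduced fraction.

3

1. [int C1,C2]  r_C2² − 10r_C2 + 21 = 0  ⇒  r_C2 = 3 or 7
2. given r_C2 < 27/5: keep 3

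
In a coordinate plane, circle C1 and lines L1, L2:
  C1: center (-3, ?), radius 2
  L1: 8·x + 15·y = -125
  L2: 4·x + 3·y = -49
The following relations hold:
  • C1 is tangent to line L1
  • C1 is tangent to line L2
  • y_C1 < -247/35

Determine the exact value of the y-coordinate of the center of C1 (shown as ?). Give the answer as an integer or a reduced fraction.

1. [C1‖L1]  y_C1² + (202/15)y_C1 + 201/5 = 0  ⇒  y_C1 = -9 or -67/15
2. [C1‖L2]  y_C1² + (74/3)y_C1 + 141 = 0  ⇒  y_C1 = -47/3 or -9

-9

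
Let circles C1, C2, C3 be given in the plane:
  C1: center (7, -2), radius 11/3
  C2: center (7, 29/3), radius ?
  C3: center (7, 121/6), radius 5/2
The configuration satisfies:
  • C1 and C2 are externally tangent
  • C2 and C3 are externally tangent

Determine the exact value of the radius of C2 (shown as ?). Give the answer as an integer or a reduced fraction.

8

1. [ext C1·C2]  r_C2² + (22/3)r_C2 − 368/3 = 0  ⇒  r_C2 = 8 (r>0 drops 1)
2. [ext C2·C3]  r_C2² + 5r_C2 − 104 = 0  ⇒  r_C2 = 8 (r>0 drops 1)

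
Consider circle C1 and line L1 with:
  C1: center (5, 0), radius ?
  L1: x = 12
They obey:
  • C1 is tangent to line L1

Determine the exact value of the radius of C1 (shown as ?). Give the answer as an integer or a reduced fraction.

1. [C1‖L1]  r_C1² − 49 = 0  ⇒  r_C1 = 7 (r>0 drops 1)

7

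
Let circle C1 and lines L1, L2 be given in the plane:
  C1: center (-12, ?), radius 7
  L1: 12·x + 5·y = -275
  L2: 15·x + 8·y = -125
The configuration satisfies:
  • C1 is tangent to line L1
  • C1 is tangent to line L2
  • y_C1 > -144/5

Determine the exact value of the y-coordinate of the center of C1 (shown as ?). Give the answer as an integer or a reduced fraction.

1. [C1‖L1]  y_C1² + (262/5)y_C1 + 1776/5 = 0  ⇒  y_C1 = -222/5 or -8
2. [C1‖L2]  y_C1² − (55/4)y_C1 − 174 = 0  ⇒  y_C1 = -8 or 87/4

-8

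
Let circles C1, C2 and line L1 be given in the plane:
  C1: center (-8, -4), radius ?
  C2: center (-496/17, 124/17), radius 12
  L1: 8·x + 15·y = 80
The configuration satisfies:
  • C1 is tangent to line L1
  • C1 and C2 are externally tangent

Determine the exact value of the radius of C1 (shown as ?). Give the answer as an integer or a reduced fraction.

12

1. [C1‖L1]  r_C1² − 144 = 0  ⇒  r_C1 = 12 (r>0 drops 1)
2. [ext C1·C2]  r_C1² + 24r_C1 − 432 = 0  ⇒  r_C1 = 12 (r>0 drops 1)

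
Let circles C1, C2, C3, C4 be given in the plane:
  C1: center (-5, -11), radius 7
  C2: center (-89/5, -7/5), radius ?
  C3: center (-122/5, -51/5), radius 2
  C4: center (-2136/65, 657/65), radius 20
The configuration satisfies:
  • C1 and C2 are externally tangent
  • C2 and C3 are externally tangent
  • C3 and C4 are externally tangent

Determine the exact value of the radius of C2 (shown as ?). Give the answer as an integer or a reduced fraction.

1. [ext C1·C2]  r_C2² + 14r_C2 − 207 = 0  ⇒  r_C2 = 9 (r>0 drops 1)
2. [ext C2·C3]  r_C2² + 4r_C2 − 117 = 0  ⇒  r_C2 = 9 (r>0 drops 1)

9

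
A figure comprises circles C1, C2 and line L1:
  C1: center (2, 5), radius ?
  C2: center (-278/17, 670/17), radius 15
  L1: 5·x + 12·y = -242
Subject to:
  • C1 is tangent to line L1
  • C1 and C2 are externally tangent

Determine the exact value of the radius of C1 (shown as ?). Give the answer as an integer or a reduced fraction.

24

1. [C1‖L1]  r_C1² − 576 = 0  ⇒  r_C1 = 24 (r>0 drops 1)
2. [ext C1·C2]  r_C1² + 30r_C1 − 1296 = 0  ⇒  r_C1 = 24 (r>0 drops 1)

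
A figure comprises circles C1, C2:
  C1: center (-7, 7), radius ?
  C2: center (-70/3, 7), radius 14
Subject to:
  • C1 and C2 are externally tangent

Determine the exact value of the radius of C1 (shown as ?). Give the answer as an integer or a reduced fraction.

1. [ext C1·C2]  r_C1² + 28r_C1 − 637/9 = 0  ⇒  r_C1 = 7/3 (r>0 drops 1)

7/3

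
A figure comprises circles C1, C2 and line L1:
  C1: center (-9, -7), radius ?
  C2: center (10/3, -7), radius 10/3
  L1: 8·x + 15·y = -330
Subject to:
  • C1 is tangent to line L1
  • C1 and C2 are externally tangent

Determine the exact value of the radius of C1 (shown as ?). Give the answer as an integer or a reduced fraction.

9

1. [C1‖L1]  r_C1² − 81 = 0  ⇒  r_C1 = 9 (r>0 drops 1)
2. [ext C1·C2]  r_C1² + (20/3)r_C1 − 141 = 0  ⇒  r_C1 = 9 (r>0 drops 1)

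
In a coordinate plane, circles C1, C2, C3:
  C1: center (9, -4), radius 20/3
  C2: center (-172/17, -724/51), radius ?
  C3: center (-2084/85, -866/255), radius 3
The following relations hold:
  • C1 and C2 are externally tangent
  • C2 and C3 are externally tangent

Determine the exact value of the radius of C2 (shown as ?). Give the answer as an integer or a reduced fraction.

1. [ext C1·C2]  r_C2² + (40/3)r_C2 − 425 = 0  ⇒  r_C2 = 15 (r>0 drops 1)
2. [ext C2·C3]  r_C2² + 6r_C2 − 315 = 0  ⇒  r_C2 = 15 (r>0 drops 1)

15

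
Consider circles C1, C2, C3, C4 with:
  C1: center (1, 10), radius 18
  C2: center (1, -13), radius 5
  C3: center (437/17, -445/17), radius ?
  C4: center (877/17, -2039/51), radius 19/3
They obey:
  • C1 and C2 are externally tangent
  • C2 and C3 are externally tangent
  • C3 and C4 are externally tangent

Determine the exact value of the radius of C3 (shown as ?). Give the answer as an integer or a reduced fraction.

1. [ext C2·C3]  r_C3² + 10r_C3 − 759 = 0  ⇒  r_C3 = 23 (r>0 drops 1)
2. [ext C3·C4]  r_C3² + (38/3)r_C3 − 2461/3 = 0  ⇒  r_C3 = 23 (r>0 drops 1)

23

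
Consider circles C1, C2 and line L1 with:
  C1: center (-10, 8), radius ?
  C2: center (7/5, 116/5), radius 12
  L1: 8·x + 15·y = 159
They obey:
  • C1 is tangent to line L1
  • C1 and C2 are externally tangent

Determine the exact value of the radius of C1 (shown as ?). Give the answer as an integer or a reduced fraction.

1. [C1‖L1]  r_C1² − 49 = 0  ⇒  r_C1 = 7 (r>0 drops 1)
2. [ext C1·C2]  r_C1² + 24r_C1 − 217 = 0  ⇒  r_C1 = 7 (r>0 drops 1)

7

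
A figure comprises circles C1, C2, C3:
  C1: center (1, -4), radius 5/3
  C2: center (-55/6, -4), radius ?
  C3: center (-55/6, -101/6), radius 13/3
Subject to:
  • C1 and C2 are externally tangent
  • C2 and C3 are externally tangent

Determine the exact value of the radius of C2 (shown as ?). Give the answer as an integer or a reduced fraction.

1. [ext C1·C2]  r_C2² + (10/3)r_C2 − 1207/12 = 0  ⇒  r_C2 = 17/2 (r>0 drops 1)
2. [ext C2·C3]  r_C2² + (26/3)r_C2 − 1751/12 = 0  ⇒  r_C2 = 17/2 (r>0 drops 1)

17/2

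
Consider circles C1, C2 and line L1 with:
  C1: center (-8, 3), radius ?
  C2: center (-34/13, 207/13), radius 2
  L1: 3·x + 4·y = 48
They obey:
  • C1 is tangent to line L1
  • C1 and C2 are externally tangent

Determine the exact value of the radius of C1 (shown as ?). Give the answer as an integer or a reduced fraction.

12

1. [C1‖L1]  r_C1² − 144 = 0  ⇒  r_C1 = 12 (r>0 drops 1)
2. [ext C1·C2]  r_C1² + 4r_C1 − 192 = 0  ⇒  r_C1 = 12 (r>0 drops 1)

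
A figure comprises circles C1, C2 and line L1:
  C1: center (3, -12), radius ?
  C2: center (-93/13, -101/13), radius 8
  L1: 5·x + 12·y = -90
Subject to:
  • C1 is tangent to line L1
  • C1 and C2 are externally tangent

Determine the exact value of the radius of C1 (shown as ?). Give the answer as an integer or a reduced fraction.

1. [C1‖L1]  r_C1² − 9 = 0  ⇒  r_C1 = 3 (r>0 drops 1)
2. [ext C1·C2]  r_C1² + 16r_C1 − 57 = 0  ⇒  r_C1 = 3 (r>0 drops 1)

3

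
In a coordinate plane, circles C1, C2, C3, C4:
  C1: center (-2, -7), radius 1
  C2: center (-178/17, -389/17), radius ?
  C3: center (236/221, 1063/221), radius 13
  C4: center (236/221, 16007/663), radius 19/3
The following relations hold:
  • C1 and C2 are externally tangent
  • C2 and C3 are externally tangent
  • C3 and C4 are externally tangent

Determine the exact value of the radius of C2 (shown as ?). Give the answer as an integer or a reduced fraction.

17

1. [ext C1·C2]  r_C2² + 2r_C2 − 323 = 0  ⇒  r_C2 = 17 (r>0 drops 1)
2. [ext C2·C3]  r_C2² + 26r_C2 − 731 = 0  ⇒  r_C2 = 17 (r>0 drops 1)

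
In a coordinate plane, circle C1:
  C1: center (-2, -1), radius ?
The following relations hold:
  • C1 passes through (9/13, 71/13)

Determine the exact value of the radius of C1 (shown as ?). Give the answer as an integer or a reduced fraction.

1. [C1∋P]  r_C1² − 49 = 0  ⇒  r_C1 = 7 (r>0 drops 1)

7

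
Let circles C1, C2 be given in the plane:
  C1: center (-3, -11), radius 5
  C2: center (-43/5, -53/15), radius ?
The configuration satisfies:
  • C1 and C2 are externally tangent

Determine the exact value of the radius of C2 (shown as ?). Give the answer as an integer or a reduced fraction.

1. [ext C1·C2]  r_C2² + 10r_C2 − 559/9 = 0  ⇒  r_C2 = 13/3 (r>0 drops 1)

13/3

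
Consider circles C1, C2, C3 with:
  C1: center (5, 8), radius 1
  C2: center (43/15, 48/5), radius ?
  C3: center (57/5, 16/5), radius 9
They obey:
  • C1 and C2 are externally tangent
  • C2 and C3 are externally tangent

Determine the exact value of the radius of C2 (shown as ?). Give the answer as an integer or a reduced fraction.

5/3

1. [ext C1·C2]  r_C2² + 2r_C2 − 55/9 = 0  ⇒  r_C2 = 5/3 (r>0 drops 1)
2. [ext C2·C3]  r_C2² + 18r_C2 − 295/9 = 0  ⇒  r_C2 = 5/3 (r>0 drops 1)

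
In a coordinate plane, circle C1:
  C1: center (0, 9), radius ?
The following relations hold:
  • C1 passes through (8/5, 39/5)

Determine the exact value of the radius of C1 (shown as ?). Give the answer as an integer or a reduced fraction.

2

1. [C1∋P]  r_C1² − 4 = 0  ⇒  r_C1 = 2 (r>0 drops 1)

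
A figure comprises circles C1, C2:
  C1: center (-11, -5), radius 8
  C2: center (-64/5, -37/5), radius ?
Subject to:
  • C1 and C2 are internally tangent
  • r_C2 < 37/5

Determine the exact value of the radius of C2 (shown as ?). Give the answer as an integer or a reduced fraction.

5

1. [int C1,C2]  r_C2² − 16r_C2 + 55 = 0  ⇒  r_C2 = 5 or 11
2. given r_C2 < 37/5: keep 5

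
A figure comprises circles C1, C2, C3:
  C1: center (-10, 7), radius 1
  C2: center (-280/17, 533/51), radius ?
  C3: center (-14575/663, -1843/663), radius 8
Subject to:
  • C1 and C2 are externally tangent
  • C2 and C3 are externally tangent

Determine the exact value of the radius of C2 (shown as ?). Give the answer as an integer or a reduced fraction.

19/3

1. [ext C1·C2]  r_C2² + 2r_C2 − 475/9 = 0  ⇒  r_C2 = 19/3 (r>0 drops 1)
2. [ext C2·C3]  r_C2² + 16r_C2 − 1273/9 = 0  ⇒  r_C2 = 19/3 (r>0 drops 1)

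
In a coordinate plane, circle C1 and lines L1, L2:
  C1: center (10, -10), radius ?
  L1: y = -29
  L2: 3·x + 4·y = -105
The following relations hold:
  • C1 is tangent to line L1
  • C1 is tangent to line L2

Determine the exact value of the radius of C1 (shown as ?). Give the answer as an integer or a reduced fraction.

1. [C1‖L1]  r_C1² − 361 = 0  ⇒  r_C1 = 19 (r>0 drops 1)
2. [C1‖L2]  r_C1² − 361 = 0  ⇒  r_C1 = 19 (r>0 drops 1)

19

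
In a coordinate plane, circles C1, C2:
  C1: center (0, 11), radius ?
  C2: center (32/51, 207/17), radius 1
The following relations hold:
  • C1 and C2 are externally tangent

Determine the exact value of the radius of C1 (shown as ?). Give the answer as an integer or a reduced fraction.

1. [ext C1·C2]  r_C1² + 2r_C1 − 7/9 = 0  ⇒  r_C1 = 1/3 (r>0 drops 1)

1/3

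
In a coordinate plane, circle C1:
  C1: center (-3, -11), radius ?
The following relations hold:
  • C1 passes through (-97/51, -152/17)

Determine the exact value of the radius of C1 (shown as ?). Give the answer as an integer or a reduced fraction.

1. [C1∋P]  r_C1² − 49/9 = 0  ⇒  r_C1 = 7/3 (r>0 drops 1)

7/3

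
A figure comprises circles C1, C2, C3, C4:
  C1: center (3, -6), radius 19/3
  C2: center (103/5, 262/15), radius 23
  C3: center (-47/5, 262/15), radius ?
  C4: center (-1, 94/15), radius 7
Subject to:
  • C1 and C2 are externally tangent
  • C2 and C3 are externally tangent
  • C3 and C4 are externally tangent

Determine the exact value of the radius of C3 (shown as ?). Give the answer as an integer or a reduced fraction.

7

1. [ext C2·C3]  r_C3² + 46r_C3 − 371 = 0  ⇒  r_C3 = 7 (r>0 drops 1)
2. [ext C3·C4]  r_C3² + 14r_C3 − 147 = 0  ⇒  r_C3 = 7 (r>0 drops 1)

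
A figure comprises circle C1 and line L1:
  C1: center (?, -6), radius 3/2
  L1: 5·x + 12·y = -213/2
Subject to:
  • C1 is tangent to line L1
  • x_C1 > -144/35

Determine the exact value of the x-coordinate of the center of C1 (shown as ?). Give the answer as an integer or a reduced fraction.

-3

1. [C1‖L1]  x_C1² + (69/5)x_C1 + 162/5 = 0  ⇒  x_C1 = -54/5 or -3
2. given x_C1 > -144/35: keep -3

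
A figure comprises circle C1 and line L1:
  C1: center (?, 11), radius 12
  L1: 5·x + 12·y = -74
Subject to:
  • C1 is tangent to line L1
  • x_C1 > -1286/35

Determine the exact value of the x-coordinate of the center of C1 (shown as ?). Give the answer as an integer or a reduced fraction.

-10

1. [C1‖L1]  x_C1² + (412/5)x_C1 + 724 = 0  ⇒  x_C1 = -362/5 or -10
2. given x_C1 > -1286/35: keep -10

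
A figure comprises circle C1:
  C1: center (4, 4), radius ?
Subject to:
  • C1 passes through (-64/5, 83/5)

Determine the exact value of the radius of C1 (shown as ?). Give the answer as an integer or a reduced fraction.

1. [C1∋P]  r_C1² − 441 = 0  ⇒  r_C1 = 21 (r>0 drops 1)

21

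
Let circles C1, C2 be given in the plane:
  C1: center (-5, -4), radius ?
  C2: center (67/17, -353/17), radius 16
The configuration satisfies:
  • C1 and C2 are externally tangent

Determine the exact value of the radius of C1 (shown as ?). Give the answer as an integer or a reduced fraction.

3

1. [ext C1·C2]  r_C1² + 32r_C1 − 105 = 0  ⇒  r_C1 = 3 (r>0 drops 1)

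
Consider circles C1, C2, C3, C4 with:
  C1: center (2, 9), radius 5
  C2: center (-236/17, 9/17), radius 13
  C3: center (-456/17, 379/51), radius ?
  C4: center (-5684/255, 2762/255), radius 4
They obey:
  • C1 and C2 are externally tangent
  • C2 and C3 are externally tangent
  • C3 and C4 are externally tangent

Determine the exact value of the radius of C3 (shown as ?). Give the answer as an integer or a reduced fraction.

1. [ext C2·C3]  r_C3² + 26r_C3 − 415/9 = 0  ⇒  r_C3 = 5/3 (r>0 drops 1)
2. [ext C3·C4]  r_C3² + 8r_C3 − 145/9 = 0  ⇒  r_C3 = 5/3 (r>0 drops 1)

5/3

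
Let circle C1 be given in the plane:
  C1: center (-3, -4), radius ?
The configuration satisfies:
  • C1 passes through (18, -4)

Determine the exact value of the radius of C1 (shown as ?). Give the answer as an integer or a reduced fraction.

1. [C1∋P]  r_C1² − 441 = 0  ⇒  r_C1 = 21 (r>0 drops 1)

21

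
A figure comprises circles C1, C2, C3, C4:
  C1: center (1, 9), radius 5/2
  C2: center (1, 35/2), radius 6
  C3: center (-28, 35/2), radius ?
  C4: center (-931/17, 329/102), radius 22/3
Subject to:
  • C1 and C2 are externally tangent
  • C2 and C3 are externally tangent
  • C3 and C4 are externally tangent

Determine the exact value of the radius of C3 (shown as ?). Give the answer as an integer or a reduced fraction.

1. [ext C2·C3]  r_C3² + 12r_C3 − 805 = 0  ⇒  r_C3 = 23 (r>0 drops 1)
2. [ext C3·C4]  r_C3² + (44/3)r_C3 − 2599/3 = 0  ⇒  r_C3 = 23 (r>0 drops 1)

23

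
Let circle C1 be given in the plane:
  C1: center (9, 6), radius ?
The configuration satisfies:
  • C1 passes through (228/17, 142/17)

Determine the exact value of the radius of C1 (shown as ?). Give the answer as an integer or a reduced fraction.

5

1. [C1∋P]  r_C1² − 25 = 0  ⇒  r_C1 = 5 (r>0 drops 1)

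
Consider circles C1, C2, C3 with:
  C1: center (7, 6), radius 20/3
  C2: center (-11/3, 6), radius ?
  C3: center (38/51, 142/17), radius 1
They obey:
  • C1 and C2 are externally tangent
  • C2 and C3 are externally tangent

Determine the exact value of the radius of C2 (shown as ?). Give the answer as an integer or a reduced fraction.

1. [ext C1·C2]  r_C2² + (40/3)r_C2 − 208/3 = 0  ⇒  r_C2 = 4 (r>0 drops 1)
2. [ext C2·C3]  r_C2² + 2r_C2 − 24 = 0  ⇒  r_C2 = 4 (r>0 drops 1)

4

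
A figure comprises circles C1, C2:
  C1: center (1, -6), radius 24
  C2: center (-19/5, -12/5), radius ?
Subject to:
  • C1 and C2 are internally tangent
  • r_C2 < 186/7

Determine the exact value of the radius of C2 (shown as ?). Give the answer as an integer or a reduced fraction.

1. [int C1,C2]  r_C2² − 48r_C2 + 540 = 0  ⇒  r_C2 = 18 or 30
2. given r_C2 < 186/7: keep 18

18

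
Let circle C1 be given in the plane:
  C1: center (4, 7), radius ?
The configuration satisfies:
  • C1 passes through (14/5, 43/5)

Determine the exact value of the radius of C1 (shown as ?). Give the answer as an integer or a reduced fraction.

1. [C1∋P]  r_C1² − 4 = 0  ⇒  r_C1 = 2 (r>0 drops 1)

2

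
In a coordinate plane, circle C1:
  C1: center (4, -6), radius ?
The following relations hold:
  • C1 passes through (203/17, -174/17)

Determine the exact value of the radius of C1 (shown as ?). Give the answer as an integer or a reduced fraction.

9

1. [C1∋P]  r_C1² − 81 = 0  ⇒  r_C1 = 9 (r>0 drops 1)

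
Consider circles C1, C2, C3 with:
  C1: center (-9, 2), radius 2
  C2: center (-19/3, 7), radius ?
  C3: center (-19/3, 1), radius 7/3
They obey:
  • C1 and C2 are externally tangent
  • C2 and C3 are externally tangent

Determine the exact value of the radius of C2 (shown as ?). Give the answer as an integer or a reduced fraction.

11/3

1. [ext C1·C2]  r_C2² + 4r_C2 − 253/9 = 0  ⇒  r_C2 = 11/3 (r>0 drops 1)
2. [ext C2·C3]  r_C2² + (14/3)r_C2 − 275/9 = 0  ⇒  r_C2 = 11/3 (r>0 drops 1)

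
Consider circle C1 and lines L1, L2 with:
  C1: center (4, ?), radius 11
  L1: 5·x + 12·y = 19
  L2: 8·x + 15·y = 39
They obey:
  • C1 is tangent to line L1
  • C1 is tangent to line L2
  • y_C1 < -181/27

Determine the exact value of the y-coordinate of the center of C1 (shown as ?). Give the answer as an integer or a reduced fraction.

-12

1. [C1‖L1]  y_C1² + (1/6)y_C1 − 142 = 0  ⇒  y_C1 = -12 or 71/6
2. [C1‖L2]  y_C1² − (14/15)y_C1 − 776/5 = 0  ⇒  y_C1 = -12 or 194/15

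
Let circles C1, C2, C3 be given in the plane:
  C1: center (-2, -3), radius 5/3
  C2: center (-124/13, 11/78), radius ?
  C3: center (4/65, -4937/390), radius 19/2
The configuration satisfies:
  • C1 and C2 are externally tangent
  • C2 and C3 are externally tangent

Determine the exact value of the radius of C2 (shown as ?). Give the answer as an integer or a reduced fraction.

1. [ext C1·C2]  r_C2² + (10/3)r_C2 − 767/12 = 0  ⇒  r_C2 = 13/2 (r>0 drops 1)
2. [ext C2·C3]  r_C2² + 19r_C2 − 663/4 = 0  ⇒  r_C2 = 13/2 (r>0 drops 1)

13/2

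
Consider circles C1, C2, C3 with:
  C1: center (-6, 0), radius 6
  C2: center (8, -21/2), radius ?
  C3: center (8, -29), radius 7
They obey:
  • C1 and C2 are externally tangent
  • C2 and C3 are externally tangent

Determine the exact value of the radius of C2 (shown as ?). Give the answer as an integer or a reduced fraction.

23/2

1. [ext C1·C2]  r_C2² + 12r_C2 − 1081/4 = 0  ⇒  r_C2 = 23/2 (r>0 drops 1)
2. [ext C2·C3]  r_C2² + 14r_C2 − 1173/4 = 0  ⇒  r_C2 = 23/2 (r>0 drops 1)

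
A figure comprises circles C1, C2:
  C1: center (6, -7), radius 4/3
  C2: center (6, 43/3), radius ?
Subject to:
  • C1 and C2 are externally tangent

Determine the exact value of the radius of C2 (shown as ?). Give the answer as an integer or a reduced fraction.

1. [ext C1·C2]  r_C2² + (8/3)r_C2 − 1360/3 = 0  ⇒  r_C2 = 20 (r>0 drops 1)

20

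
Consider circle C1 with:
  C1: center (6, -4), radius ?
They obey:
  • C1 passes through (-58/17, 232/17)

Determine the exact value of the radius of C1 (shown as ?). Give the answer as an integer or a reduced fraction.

20

1. [C1∋P]  r_C1² − 400 = 0  ⇒  r_C1 = 20 (r>0 drops 1)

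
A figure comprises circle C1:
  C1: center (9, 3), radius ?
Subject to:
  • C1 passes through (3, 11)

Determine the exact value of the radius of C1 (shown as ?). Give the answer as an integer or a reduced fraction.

10

1. [C1∋P]  r_C1² − 100 = 0  ⇒  r_C1 = 10 (r>0 drops 1)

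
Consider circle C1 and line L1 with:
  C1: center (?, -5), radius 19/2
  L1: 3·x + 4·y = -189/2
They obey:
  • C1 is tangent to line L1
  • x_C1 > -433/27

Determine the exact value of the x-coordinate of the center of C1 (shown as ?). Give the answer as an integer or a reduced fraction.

1. [C1‖L1]  x_C1² + (149/3)x_C1 + 366 = 0  ⇒  x_C1 = -122/3 or -9
2. given x_C1 > -433/27: keep -9

-9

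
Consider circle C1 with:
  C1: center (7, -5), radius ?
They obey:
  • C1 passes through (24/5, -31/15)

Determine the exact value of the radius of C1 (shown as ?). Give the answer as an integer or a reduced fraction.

11/3

1. [C1∋P]  r_C1² − 121/9 = 0  ⇒  r_C1 = 11/3 (r>0 drops 1)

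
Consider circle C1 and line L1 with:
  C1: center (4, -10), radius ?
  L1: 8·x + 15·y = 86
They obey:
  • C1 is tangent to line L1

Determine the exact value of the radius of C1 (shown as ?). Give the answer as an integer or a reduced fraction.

1. [C1‖L1]  r_C1² − 144 = 0  ⇒  r_C1 = 12 (r>0 drops 1)

12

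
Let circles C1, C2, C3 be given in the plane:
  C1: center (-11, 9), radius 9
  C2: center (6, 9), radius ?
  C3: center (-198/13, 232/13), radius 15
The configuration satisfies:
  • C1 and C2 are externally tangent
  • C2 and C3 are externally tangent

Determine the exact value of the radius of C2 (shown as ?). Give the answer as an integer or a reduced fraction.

1. [ext C1·C2]  r_C2² + 18r_C2 − 208 = 0  ⇒  r_C2 = 8 (r>0 drops 1)
2. [ext C2·C3]  r_C2² + 30r_C2 − 304 = 0  ⇒  r_C2 = 8 (r>0 drops 1)

8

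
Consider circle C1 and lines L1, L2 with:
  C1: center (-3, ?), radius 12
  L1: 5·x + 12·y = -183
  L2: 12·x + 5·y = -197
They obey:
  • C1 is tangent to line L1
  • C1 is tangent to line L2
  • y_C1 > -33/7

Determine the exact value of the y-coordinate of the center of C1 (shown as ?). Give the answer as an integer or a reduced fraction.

-1

1. [C1‖L1]  y_C1² + 28y_C1 + 27 = 0  ⇒  y_C1 = -27 or -1
2. [C1‖L2]  y_C1² + (322/5)y_C1 + 317/5 = 0  ⇒  y_C1 = -317/5 or -1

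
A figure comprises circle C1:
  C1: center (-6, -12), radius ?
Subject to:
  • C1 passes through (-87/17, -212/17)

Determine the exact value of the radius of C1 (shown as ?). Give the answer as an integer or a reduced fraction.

1

1. [C1∋P]  r_C1² − 1 = 0  ⇒  r_C1 = 1 (r>0 drops 1)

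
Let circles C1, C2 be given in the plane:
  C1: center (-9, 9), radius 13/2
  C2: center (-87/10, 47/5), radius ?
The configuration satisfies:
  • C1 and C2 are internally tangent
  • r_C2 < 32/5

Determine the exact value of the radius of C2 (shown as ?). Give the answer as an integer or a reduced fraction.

1. [int C1,C2]  r_C2² − 13r_C2 + 42 = 0  ⇒  r_C2 = 6 or 7
2. given r_C2 < 32/5: keep 6

6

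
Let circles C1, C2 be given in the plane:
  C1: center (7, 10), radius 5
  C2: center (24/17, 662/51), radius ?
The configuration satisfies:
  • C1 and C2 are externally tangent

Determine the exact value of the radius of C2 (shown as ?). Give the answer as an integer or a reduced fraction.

1. [ext C1·C2]  r_C2² + 10r_C2 − 136/9 = 0  ⇒  r_C2 = 4/3 (r>0 drops 1)

4/3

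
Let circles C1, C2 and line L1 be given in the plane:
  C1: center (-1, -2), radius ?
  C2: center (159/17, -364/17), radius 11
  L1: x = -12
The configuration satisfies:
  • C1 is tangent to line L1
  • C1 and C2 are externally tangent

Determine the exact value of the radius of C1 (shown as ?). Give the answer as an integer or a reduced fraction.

1. [C1‖L1]  r_C1² − 121 = 0  ⇒  r_C1 = 11 (r>0 drops 1)
2. [ext C1·C2]  r_C1² + 22r_C1 − 363 = 0  ⇒  r_C1 = 11 (r>0 drops 1)

11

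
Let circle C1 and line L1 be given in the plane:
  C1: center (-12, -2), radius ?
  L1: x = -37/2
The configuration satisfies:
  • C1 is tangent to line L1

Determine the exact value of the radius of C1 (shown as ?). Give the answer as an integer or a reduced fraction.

1. [C1‖L1]  r_C1² − 169/4 = 0  ⇒  r_C1 = 13/2 (r>0 drops 1)

13/2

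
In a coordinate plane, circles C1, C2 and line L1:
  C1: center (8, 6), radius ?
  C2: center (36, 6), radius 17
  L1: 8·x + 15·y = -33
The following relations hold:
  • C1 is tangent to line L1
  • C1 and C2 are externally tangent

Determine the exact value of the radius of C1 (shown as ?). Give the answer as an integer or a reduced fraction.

11

1. [C1‖L1]  r_C1² − 121 = 0  ⇒  r_C1 = 11 (r>0 drops 1)
2. [ext C1·C2]  r_C1² + 34r_C1 − 495 = 0  ⇒  r_C1 = 11 (r>0 drops 1)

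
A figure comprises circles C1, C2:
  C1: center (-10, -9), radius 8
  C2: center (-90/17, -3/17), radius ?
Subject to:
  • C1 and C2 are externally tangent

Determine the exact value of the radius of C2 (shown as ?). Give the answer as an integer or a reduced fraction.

2

1. [ext C1·C2]  r_C2² + 16r_C2 − 36 = 0  ⇒  r_C2 = 2 (r>0 drops 1)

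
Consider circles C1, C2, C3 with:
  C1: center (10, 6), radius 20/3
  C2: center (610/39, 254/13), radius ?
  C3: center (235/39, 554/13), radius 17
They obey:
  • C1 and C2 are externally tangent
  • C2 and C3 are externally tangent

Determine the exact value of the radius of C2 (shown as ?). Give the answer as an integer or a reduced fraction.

8

1. [ext C1·C2]  r_C2² + (40/3)r_C2 − 512/3 = 0  ⇒  r_C2 = 8 (r>0 drops 1)
2. [ext C2·C3]  r_C2² + 34r_C2 − 336 = 0  ⇒  r_C2 = 8 (r>0 drops 1)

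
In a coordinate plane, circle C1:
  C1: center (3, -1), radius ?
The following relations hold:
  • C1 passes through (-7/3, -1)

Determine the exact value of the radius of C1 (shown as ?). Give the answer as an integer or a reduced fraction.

16/3

1. [C1∋P]  r_C1² − 256/9 = 0  ⇒  r_C1 = 16/3 (r>0 drops 1)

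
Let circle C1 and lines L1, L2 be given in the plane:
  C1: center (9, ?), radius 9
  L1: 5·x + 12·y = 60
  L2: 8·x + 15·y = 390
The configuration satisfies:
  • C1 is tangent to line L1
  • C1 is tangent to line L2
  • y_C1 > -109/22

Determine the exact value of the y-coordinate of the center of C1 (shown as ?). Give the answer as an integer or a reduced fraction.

11

1. [C1‖L1]  y_C1² − (5/2)y_C1 − 187/2 = 0  ⇒  y_C1 = -17/2 or 11
2. [C1‖L2]  y_C1² − (212/5)y_C1 + 1727/5 = 0  ⇒  y_C1 = 11 or 157/5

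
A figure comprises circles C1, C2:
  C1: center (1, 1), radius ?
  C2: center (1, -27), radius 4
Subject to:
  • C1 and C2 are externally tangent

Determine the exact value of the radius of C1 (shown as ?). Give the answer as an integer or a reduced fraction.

24

1. [ext C1·C2]  r_C1² + 8r_C1 − 768 = 0  ⇒  r_C1 = 24 (r>0 drops 1)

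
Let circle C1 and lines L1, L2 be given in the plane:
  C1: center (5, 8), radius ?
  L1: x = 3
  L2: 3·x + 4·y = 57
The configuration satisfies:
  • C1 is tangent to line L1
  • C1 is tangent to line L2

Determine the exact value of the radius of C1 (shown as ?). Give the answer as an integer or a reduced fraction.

2

1. [C1‖L1]  r_C1² − 4 = 0  ⇒  r_C1 = 2 (r>0 drops 1)
2. [C1‖L2]  r_C1² − 4 = 0  ⇒  r_C1 = 2 (r>0 drops 1)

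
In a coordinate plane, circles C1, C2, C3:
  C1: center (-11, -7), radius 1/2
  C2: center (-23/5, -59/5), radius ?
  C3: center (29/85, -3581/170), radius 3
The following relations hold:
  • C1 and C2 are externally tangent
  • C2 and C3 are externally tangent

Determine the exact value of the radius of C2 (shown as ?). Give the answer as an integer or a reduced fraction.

1. [ext C1·C2]  r_C2² + 1r_C2 − 255/4 = 0  ⇒  r_C2 = 15/2 (r>0 drops 1)
2. [ext C2·C3]  r_C2² + 6r_C2 − 405/4 = 0  ⇒  r_C2 = 15/2 (r>0 drops 1)

15/2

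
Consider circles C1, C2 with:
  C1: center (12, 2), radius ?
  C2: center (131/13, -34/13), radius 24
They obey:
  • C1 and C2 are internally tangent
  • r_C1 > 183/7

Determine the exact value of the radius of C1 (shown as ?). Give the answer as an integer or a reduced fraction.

29

1. [int C1,C2]  r_C1² − 48r_C1 + 551 = 0  ⇒  r_C1 = 19 or 29
2. given r_C1 > 183/7: keep 29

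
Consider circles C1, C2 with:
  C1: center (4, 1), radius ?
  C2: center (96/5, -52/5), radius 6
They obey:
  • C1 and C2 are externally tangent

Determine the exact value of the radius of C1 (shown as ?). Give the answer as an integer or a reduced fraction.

1. [ext C1·C2]  r_C1² + 12r_C1 − 325 = 0  ⇒  r_C1 = 13 (r>0 drops 1)

13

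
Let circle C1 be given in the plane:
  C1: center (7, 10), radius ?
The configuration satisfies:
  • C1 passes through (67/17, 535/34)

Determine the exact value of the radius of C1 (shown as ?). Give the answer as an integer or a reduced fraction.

1. [C1∋P]  r_C1² − 169/4 = 0  ⇒  r_C1 = 13/2 (r>0 drops 1)

13/2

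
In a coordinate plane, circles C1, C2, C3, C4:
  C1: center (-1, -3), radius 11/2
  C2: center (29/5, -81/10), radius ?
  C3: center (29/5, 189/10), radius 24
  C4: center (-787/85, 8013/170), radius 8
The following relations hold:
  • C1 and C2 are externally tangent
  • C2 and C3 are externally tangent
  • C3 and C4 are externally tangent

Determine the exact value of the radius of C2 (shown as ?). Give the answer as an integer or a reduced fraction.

3

1. [ext C1·C2]  r_C2² + 11r_C2 − 42 = 0  ⇒  r_C2 = 3 (r>0 drops 1)
2. [ext C2·C3]  r_C2² + 48r_C2 − 153 = 0  ⇒  r_C2 = 3 (r>0 drops 1)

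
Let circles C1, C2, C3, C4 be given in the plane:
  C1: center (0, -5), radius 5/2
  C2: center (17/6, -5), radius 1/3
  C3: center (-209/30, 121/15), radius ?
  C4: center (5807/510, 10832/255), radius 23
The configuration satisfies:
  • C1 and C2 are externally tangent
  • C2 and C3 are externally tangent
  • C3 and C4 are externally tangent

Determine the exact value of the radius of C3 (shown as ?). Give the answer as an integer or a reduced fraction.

1. [ext C2·C3]  r_C3² + (2/3)r_C3 − 800/3 = 0  ⇒  r_C3 = 16 (r>0 drops 1)
2. [ext C3·C4]  r_C3² + 46r_C3 − 992 = 0  ⇒  r_C3 = 16 (r>0 drops 1)

16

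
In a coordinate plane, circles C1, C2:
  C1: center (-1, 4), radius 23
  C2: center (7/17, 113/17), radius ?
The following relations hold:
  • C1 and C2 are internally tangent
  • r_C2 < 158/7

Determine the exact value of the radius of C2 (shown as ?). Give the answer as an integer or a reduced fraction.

1. [int C1,C2]  r_C2² − 46r_C2 + 520 = 0  ⇒  r_C2 = 20 or 26
2. given r_C2 < 158/7: keep 20

20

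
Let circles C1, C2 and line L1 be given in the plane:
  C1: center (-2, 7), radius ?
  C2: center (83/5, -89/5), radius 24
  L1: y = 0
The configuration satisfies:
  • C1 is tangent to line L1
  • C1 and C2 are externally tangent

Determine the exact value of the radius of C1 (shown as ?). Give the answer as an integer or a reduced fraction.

7

1. [C1‖L1]  r_C1² − 49 = 0  ⇒  r_C1 = 7 (r>0 drops 1)
2. [ext C1·C2]  r_C1² + 48r_C1 − 385 = 0  ⇒  r_C1 = 7 (r>0 drops 1)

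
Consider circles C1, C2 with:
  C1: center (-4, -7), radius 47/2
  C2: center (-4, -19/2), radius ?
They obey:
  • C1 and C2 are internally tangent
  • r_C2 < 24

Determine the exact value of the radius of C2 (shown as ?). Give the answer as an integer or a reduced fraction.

1. [int C1,C2]  r_C2² − 47r_C2 + 546 = 0  ⇒  r_C2 = 21 or 26
2. given r_C2 < 24: keep 21

21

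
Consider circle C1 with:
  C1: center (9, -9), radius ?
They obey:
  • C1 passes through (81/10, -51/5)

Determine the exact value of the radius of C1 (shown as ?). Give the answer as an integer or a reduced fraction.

3/2

1. [C1∋P]  r_C1² − 9/4 = 0  ⇒  r_C1 = 3/2 (r>0 drops 1)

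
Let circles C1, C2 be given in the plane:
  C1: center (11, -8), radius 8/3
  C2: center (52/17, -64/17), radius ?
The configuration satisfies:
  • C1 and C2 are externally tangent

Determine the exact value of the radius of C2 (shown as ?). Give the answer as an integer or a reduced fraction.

1. [ext C1·C2]  r_C2² + (16/3)r_C2 − 665/9 = 0  ⇒  r_C2 = 19/3 (r>0 drops 1)

19/3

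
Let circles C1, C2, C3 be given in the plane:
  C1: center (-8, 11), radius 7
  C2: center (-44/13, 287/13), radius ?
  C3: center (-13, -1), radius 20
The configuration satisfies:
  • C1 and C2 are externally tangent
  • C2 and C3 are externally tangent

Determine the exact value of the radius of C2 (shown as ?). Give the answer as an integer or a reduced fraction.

1. [ext C1·C2]  r_C2² + 14r_C2 − 95 = 0  ⇒  r_C2 = 5 (r>0 drops 1)
2. [ext C2·C3]  r_C2² + 40r_C2 − 225 = 0  ⇒  r_C2 = 5 (r>0 drops 1)

5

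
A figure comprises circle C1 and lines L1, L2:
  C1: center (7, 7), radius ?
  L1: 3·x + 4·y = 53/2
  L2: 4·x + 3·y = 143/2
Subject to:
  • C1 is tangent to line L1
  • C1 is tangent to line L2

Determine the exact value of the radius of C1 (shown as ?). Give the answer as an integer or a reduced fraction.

1. [C1‖L1]  r_C1² − 81/4 = 0  ⇒  r_C1 = 9/2 (r>0 drops 1)
2. [C1‖L2]  r_C1² − 81/4 = 0  ⇒  r_C1 = 9/2 (r>0 drops 1)

9/2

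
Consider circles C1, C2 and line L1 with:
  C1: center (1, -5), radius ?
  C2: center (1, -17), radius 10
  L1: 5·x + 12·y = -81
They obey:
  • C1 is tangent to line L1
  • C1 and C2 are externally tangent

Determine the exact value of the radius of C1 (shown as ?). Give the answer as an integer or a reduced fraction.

1. [C1‖L1]  r_C1² − 4 = 0  ⇒  r_C1 = 2 (r>0 drops 1)
2. [ext C1·C2]  r_C1² + 20r_C1 − 44 = 0  ⇒  r_C1 = 2 (r>0 drops 1)

2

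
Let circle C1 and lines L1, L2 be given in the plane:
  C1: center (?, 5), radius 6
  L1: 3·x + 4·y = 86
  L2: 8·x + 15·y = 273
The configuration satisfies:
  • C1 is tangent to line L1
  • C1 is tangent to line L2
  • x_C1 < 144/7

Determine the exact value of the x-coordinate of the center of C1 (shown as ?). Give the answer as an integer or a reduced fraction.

1. [C1‖L1]  x_C1² − 44x_C1 + 384 = 0  ⇒  x_C1 = 12 or 32
2. [C1‖L2]  x_C1² − (99/2)x_C1 + 450 = 0  ⇒  x_C1 = 12 or 75/2

12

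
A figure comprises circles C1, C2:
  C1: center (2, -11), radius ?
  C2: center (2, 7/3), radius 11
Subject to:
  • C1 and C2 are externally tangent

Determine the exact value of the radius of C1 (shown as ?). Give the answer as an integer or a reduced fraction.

1. [ext C1·C2]  r_C1² + 22r_C1 − 511/9 = 0  ⇒  r_C1 = 7/3 (r>0 drops 1)

7/3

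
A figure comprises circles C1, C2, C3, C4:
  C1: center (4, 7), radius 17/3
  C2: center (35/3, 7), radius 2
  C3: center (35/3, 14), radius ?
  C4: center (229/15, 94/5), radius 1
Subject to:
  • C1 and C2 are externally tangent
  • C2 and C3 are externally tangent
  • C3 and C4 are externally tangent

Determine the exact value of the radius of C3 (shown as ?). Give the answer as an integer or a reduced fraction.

5

1. [ext C2·C3]  r_C3² + 4r_C3 − 45 = 0  ⇒  r_C3 = 5 (r>0 drops 1)
2. [ext C3·C4]  r_C3² + 2r_C3 − 35 = 0  ⇒  r_C3 = 5 (r>0 drops 1)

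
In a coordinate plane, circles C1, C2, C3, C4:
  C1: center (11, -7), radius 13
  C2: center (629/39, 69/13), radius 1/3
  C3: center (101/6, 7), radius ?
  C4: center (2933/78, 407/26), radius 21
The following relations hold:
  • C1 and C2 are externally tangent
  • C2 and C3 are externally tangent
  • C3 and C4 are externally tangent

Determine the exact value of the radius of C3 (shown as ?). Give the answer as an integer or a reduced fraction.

1. [ext C2·C3]  r_C3² + (2/3)r_C3 − 13/4 = 0  ⇒  r_C3 = 3/2 (r>0 drops 1)
2. [ext C3·C4]  r_C3² + 42r_C3 − 261/4 = 0  ⇒  r_C3 = 3/2 (r>0 drops 1)

3/2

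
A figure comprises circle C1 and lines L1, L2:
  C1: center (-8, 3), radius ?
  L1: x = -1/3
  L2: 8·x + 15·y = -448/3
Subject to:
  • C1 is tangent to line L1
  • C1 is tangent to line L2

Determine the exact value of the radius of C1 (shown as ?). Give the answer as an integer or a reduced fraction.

1. [C1‖L1]  r_C1² − 529/9 = 0  ⇒  r_C1 = 23/3 (r>0 drops 1)
2. [C1‖L2]  r_C1² − 529/9 = 0  ⇒  r_C1 = 23/3 (r>0 drops 1)

23/3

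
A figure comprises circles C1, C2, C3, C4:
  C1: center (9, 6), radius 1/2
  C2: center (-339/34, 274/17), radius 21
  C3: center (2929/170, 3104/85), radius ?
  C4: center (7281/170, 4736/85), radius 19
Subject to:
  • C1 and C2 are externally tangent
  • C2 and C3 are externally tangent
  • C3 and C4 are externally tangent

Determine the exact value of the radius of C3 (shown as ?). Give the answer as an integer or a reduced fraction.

13

1. [ext C2·C3]  r_C3² + 42r_C3 − 715 = 0  ⇒  r_C3 = 13 (r>0 drops 1)
2. [ext C3·C4]  r_C3² + 38r_C3 − 663 = 0  ⇒  r_C3 = 13 (r>0 drops 1)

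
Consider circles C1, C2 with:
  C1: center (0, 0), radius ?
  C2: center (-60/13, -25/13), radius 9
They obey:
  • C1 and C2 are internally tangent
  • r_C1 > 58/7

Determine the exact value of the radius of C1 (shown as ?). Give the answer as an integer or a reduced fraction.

14

1. [int C1,C2]  r_C1² − 18r_C1 + 56 = 0  ⇒  r_C1 = 4 or 14
2. given r_C1 > 58/7: keep 14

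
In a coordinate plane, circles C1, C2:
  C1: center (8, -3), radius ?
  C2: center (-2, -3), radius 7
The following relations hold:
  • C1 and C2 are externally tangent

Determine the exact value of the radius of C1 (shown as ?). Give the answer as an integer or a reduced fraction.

1. [ext C1·C2]  r_C1² + 14r_C1 − 51 = 0  ⇒  r_C1 = 3 (r>0 drops 1)

3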